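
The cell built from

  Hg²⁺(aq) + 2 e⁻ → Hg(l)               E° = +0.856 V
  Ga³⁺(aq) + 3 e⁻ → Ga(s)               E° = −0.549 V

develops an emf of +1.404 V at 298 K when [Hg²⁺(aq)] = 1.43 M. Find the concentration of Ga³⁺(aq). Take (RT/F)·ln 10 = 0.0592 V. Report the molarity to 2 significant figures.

1.9 M

The Hg²⁺/Hg couple has the larger reduction potential, so it is the cathode: E°cell = +0.856 − (−0.549) = +1.405 V and n = 6.
Since E = E° − (0.0592/n)·log Q, log Q = n(E° − E)/0.0592 = 0.101.
The balanced reaction is 3 Hg²⁺(aq) + 2 Ga(s) → 3 Hg(l) + 2 Ga³⁺(aq), so Q = [Ga³⁺(aq)]^2 / [Hg²⁺(aq)]^3.
Substituting the known concentrations and solving, log [Ga³⁺(aq)] = 0.284 and [Ga³⁺(aq)] = 1.9 M.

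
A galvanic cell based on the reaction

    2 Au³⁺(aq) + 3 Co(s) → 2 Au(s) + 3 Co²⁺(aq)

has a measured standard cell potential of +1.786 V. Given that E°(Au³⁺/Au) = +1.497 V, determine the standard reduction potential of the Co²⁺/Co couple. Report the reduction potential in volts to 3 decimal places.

In the reaction as written the Au³⁺/Au couple is reduced (cathode) and Co²⁺/Co is oxidized (anode), so E°cell = E°(Au³⁺/Au) − E°(Co²⁺/Co).
E°(Co²⁺/Co) = E°(cathode) − E°cell = +1.497 − (+1.786) = −0.289 V.

−0.289 V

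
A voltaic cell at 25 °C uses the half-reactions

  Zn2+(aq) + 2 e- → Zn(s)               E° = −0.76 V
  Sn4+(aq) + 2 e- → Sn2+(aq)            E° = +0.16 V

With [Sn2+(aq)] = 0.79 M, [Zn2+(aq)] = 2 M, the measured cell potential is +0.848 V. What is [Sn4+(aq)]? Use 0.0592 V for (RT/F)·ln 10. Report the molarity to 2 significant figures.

With Sn⁴⁺/Sn²⁺ at the cathode and Zn²⁺/Zn at the anode, E°cell = +0.16 − (−0.76) = +0.92 V (n = 2).
Rearranging E = E° − (0.0592/n)·log Q gives log Q = 2(+0.92 − (+0.848))/0.0592 = 2.432.
Balancing electrons gives Sn4+(aq) + Zn(s) → Sn2+(aq) + Zn2+(aq); thus Q = ([Sn2+(aq)]·[Zn2+(aq)]) / [Sn4+(aq)].
Isolating [Sn4+(aq)] in Q = 10^{2.432} yields log [Sn4+(aq)] = −2.233, i.e. 0.0058 M.

0.0058 M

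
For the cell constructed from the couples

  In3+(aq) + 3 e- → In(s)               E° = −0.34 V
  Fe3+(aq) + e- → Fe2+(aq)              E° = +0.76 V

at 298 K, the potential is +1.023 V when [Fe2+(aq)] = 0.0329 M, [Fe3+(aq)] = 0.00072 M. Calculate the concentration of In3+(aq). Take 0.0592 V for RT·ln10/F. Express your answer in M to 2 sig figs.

0.084 M

The Fe³⁺/Fe²⁺ couple has the larger reduction potential, so it is the cathode: E°cell = +0.76 − (−0.34) = +1.10 V and n = 3.
Since E = E° − (0.0592/n)·log Q, log Q = n(E° − E)/0.0592 = 3.902.
Balancing electrons gives 3 Fe3+(aq) + In(s) → 3 Fe2+(aq) + In3+(aq); thus Q = ([Fe2+(aq)]^3·[In3+(aq)]) / [Fe3+(aq)]^3.
Substituting the known concentrations and solving, log [In3+(aq)] = −1.078 and [In3+(aq)] = 0.084 M.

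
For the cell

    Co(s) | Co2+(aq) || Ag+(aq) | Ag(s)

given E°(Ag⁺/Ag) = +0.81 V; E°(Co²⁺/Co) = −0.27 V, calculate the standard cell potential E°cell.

By convention the left-hand electrode in cell notation is the anode (oxidation) and the right-hand electrode is the cathode (reduction).
E°cell = E°(right) − E°(left) = +0.81 − (−0.27) = +1.08 V.

+1.08 V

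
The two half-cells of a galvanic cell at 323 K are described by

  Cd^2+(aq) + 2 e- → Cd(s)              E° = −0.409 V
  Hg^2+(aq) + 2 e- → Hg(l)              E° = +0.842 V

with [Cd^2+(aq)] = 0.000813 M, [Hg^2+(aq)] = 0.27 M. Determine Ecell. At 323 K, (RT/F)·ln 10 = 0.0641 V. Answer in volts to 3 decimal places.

Hg²⁺/Hg is reduced (cathode, E° = +0.842 V) and Cd²⁺/Cd is oxidized (anode).
E°cell = +0.842 − (−0.409) = +1.251 V, with n = 2 electrons transferred.
The balanced reaction is Hg^2+(aq) + Cd(s) → Hg(l) + Cd^2+(aq), so Q = [Cd^2+(aq)] / [Hg^2+(aq)] = 0.00301 and log Q = −2.521.
Applying E = E° − (RT ln10/nF)·log Q gives +1.251 − (0.0641/2)(−2.521) = +1.332 V.

+1.332 V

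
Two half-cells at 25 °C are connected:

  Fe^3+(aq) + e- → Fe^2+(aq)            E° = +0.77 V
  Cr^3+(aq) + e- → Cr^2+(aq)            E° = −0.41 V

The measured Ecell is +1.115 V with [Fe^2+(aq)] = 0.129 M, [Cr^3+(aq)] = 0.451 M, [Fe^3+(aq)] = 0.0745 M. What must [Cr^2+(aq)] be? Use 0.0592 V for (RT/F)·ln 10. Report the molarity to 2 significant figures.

0.062 M

With Fe³⁺/Fe²⁺ at the cathode and Cr³⁺/Cr²⁺ at the anode, E°cell = +0.77 − (−0.41) = +1.18 V (n = 1).
From the Nernst equation, log Q = n(E° − E)/0.0592 = 1·(+1.18 − (+1.115))/0.0592 = 1.098.
For Fe^3+(aq) + Cr^2+(aq) → Fe^2+(aq) + Cr^3+(aq), the reaction quotient is Q = ([Fe^2+(aq)]·[Cr^3+(aq)]) / ([Fe^3+(aq)]·[Cr^2+(aq)]).
Substituting the known concentrations and solving, log [Cr^2+(aq)] = −1.205 and [Cr^2+(aq)] = 0.062 M.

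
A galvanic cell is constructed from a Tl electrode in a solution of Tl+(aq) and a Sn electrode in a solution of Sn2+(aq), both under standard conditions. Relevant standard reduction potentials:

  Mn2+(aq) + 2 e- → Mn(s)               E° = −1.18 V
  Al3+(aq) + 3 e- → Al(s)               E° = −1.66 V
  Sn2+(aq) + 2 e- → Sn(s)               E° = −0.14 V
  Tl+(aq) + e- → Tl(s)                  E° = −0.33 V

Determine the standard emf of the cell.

+0.19 V

The Sn²⁺/Sn couple has the higher E°, so Sn ion is reduced (cathode) and Tl is oxidized (anode).
E°cell = E°(cathode) − E°(anode) = −0.14 − (−0.33) = +0.19 V.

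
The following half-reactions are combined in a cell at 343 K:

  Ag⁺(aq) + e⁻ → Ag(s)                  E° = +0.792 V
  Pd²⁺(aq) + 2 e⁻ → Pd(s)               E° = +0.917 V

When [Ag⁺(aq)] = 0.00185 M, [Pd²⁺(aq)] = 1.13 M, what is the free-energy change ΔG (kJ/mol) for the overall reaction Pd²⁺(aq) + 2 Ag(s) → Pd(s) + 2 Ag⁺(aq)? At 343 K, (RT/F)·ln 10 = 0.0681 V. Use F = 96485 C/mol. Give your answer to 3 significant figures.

−60.4 kJ/mol

The standard cell potential is +0.917 − (+0.792) = +0.125 V, with n = 2 electrons in the balanced equation.
Here Q = [Ag⁺(aq)]^2 / [Pd²⁺(aq)] = 3.03×10^−6 (log Q = −5.519), giving E = +0.125 − (0.0681/2)·(−5.519) = +0.3129 V.
ΔG = −nFE = −(2)(96485)(+0.3129) J/mol = −60.4 kJ/mol.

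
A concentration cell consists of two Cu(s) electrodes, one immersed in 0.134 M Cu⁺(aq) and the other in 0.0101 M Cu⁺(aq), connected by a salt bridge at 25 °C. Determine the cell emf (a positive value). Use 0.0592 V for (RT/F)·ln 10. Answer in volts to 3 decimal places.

For a concentration cell E°cell = 0, since both electrodes use the same couple.
The compartment with the higher Cu⁺(aq) concentration (0.134 M) acts as the cathode; ions are reduced there and produced at the dilute (0.0101 M) anode.
With n = 1, Ecell = −(0.0592/1)·log([dilute]/[conc]) = −(0.0592/1)·log(0.0101/0.134) = +0.066 V.

0.066 V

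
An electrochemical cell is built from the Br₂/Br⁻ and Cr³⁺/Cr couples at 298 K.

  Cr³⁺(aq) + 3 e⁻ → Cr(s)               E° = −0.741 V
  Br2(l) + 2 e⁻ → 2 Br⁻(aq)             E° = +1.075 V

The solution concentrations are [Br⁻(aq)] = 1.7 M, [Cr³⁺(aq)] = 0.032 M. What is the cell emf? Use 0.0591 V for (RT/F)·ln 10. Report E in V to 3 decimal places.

Since E°(Br₂/Br⁻) > E°(Cr³⁺/Cr), Br₂/Br⁻ serves as the cathode.
E°cell = +1.075 − (−0.741) = +1.816 V, with n = 6 electrons transferred.
For the overall reaction 3 Br2(l) + 2 Cr(s) → 6 Br⁻(aq) + 2 Cr³⁺(aq), Q = [Br⁻(aq)]^6·[Cr³⁺(aq)]^2 = 0.0247, giving log Q = −1.607.
Applying E = E° − (RT ln10/nF)·log Q gives +1.816 − (0.0591/6)(−1.607) = +1.832 V.

+1.832 V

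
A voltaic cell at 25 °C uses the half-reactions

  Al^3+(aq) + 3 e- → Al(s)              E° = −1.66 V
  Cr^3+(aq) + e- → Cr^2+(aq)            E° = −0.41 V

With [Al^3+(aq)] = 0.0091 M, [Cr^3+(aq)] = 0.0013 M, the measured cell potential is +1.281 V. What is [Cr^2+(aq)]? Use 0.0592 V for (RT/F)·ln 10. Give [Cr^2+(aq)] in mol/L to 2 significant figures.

With Cr³⁺/Cr²⁺ at the cathode and Al³⁺/Al at the anode, E°cell = −0.41 − (−1.66) = +1.25 V (n = 3).
From the Nernst equation, log Q = n(E° − E)/0.0592 = 3·(+1.25 − (+1.281))/0.0592 = −1.571.
The balanced reaction is 3 Cr^3+(aq) + Al(s) → 3 Cr^2+(aq) + Al^3+(aq), so Q = ([Cr^2+(aq)]^3·[Al^3+(aq)]) / [Cr^3+(aq)]^3.
Substituting the known concentrations and solving, log [Cr^2+(aq)] = −2.729 and [Cr^2+(aq)] = 0.0019 M.

0.0019 M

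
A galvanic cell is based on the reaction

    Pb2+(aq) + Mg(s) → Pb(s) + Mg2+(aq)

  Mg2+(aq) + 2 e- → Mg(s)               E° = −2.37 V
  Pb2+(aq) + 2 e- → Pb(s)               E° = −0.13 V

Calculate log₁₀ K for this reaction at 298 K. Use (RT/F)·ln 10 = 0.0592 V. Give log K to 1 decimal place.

The Pb²⁺/Pb couple is reduced (cathode); E°cell = −0.13 − (−2.37) = +2.24 V with n = 2.
At equilibrium E = 0, so log K = nE°cell / 0.0592 = (2)(+2.24) / 0.0592 = 75.7.

log K = 75.7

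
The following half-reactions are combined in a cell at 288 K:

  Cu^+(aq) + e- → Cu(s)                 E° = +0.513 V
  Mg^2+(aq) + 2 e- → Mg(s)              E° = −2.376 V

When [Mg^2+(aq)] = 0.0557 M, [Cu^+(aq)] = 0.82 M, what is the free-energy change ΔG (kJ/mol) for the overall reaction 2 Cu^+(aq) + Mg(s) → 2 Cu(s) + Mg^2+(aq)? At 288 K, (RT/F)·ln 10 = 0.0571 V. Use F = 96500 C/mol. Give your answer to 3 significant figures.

−564 kJ/mol

E°cell = +0.513 − (−2.376) = +2.889 V; the balanced reaction transfers n = 2 electrons.
The reaction quotient is [Mg^2+(aq)] / [Cu^+(aq)]^2 = 0.0828; by Nernst, E = +2.889 − (0.0571/2)(−1.082) = +2.9199 V.
Then ΔG = −nFE = −2 × 96500 × +2.9199 J/mol = −564 kJ/mol.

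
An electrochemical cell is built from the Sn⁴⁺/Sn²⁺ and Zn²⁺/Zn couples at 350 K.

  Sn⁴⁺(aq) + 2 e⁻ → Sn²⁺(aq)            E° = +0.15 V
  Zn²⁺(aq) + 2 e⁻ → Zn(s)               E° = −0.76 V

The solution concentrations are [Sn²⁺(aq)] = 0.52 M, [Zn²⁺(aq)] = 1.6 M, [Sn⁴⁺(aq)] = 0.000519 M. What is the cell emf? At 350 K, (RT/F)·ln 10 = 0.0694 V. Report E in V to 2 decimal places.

+0.80 V

Sn⁴⁺/Sn²⁺ is reduced (cathode, E° = +0.15 V) and Zn²⁺/Zn is oxidized (anode).
E°cell = +0.15 − (−0.76) = +0.91 V, with n = 2 electrons transferred.
The balanced reaction is Sn⁴⁺(aq) + Zn(s) → Sn²⁺(aq) + Zn²⁺(aq), so Q = ([Sn²⁺(aq)]·[Zn²⁺(aq)]) / [Sn⁴⁺(aq)] = 1.6×10^3 and log Q = 3.205.
By the Nernst equation, E = +0.91 − (0.0694/2)·(3.205) = +0.80 V.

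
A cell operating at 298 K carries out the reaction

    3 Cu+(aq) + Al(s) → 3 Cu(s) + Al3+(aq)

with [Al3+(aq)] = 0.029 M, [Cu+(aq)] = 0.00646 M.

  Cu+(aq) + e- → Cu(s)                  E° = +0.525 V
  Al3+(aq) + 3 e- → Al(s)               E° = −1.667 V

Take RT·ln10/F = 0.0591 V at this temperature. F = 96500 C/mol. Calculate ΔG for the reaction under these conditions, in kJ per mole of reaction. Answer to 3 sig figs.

−606 kJ/mol

With Cu⁺/Cu reduced at the cathode, E°cell = +0.525 − (−1.667) = +2.192 V and n = 3.
Here Q = [Al3+(aq)] / [Cu+(aq)]^3 = 1.08×10^5 (log Q = 5.032), giving E = +2.192 − (0.0591/3)·(5.032) = +2.0929 V.
Finally ΔG = −nFE = −(3)(96500 C/mol)(+2.0929 V) = −606 kJ/mol.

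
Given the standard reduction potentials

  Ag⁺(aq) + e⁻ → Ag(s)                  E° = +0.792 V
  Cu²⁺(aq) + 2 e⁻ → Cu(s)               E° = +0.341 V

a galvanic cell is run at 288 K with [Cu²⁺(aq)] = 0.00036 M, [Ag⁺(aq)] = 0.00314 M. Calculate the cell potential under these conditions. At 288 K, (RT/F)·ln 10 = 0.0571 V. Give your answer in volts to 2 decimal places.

The Ag⁺/Ag couple has the more positive E°, so it is the cathode; Cu²⁺/Cu is the anode.
E°cell = +0.792 − (+0.341) = +0.451 V, with n = 2 electrons transferred.
For the overall reaction 2 Ag⁺(aq) + Cu(s) → 2 Ag(s) + Cu²⁺(aq), Q = [Cu²⁺(aq)] / [Ag⁺(aq)]^2 = 36.5, giving log Q = 1.562.
Applying E = E° − (RT ln10/nF)·log Q gives +0.451 − (0.0571/2)(1.562) = +0.41 V.

+0.41 V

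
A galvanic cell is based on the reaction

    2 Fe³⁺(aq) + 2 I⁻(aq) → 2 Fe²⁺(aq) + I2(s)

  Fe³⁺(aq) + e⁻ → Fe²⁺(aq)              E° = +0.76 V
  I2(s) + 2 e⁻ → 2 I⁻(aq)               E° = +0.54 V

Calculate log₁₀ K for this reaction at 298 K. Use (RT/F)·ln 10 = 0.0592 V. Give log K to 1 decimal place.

log K = 7.4

The Fe³⁺/Fe²⁺ couple is reduced (cathode); E°cell = +0.76 − (+0.54) = +0.22 V with n = 2.
At equilibrium E = 0, so log K = nE°cell / 0.0592 = (2)(+0.22) / 0.0592 = 7.4.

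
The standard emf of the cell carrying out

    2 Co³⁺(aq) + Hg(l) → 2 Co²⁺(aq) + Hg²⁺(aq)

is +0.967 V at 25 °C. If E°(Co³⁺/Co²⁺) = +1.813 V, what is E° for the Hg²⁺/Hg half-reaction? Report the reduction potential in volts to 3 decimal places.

+0.846 V

In the reaction as written the Co³⁺/Co²⁺ couple is reduced (cathode) and Hg²⁺/Hg is oxidized (anode), so E°cell = E°(Co³⁺/Co²⁺) − E°(Hg²⁺/Hg).
E°(Hg²⁺/Hg) = E°(cathode) − E°cell = +1.813 − (+0.967) = +0.846 V.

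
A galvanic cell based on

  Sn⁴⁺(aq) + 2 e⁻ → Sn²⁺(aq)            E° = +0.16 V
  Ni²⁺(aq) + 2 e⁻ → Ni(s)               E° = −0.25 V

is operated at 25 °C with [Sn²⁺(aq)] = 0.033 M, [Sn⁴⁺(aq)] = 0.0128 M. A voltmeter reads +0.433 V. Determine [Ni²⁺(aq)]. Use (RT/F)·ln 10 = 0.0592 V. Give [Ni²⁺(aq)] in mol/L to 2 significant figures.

0.065 M

The Sn⁴⁺/Sn²⁺ couple has the larger reduction potential, so it is the cathode: E°cell = +0.16 − (−0.25) = +0.41 V and n = 2.
From the Nernst equation, log Q = n(E° − E)/0.0592 = 2·(+0.41 − (+0.433))/0.0592 = −0.777.
The balanced reaction is Sn⁴⁺(aq) + Ni(s) → Sn²⁺(aq) + Ni²⁺(aq), so Q = ([Sn²⁺(aq)]·[Ni²⁺(aq)]) / [Sn⁴⁺(aq)].
Substituting the known concentrations and solving, log [Ni²⁺(aq)] = −1.188 and [Ni²⁺(aq)] = 0.065 M.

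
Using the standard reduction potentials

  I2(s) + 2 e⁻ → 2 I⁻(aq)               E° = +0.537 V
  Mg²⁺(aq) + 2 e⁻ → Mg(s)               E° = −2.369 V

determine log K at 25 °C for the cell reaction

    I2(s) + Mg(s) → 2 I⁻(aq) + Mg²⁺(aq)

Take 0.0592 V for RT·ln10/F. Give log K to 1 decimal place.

log K = 98.2

The I₂/I⁻ couple is reduced (cathode); E°cell = +0.537 − (−2.369) = +2.906 V with n = 2.
At equilibrium E = 0, so log K = nE°cell / 0.0592 = (2)(+2.906) / 0.0592 = 98.2.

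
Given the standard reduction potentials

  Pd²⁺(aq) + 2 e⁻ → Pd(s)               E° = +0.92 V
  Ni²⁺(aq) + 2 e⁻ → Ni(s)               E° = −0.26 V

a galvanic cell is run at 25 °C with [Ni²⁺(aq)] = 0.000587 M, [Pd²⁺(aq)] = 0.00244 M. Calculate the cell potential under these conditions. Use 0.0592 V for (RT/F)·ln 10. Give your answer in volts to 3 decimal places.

Since E°(Pd²⁺/Pd) > E°(Ni²⁺/Ni), Pd²⁺/Pd serves as the cathode.
The standard potential is +0.92 − (−0.26) = +1.18 V and the balanced reaction transfers n = 2 electrons.
The balanced reaction is Pd²⁺(aq) + Ni(s) → Pd(s) + Ni²⁺(aq), so Q = [Ni²⁺(aq)] / [Pd²⁺(aq)] = 0.241 and log Q = −0.619.
By the Nernst equation, E = +1.18 − (0.0592/2)·(−0.619) = +1.198 V.

+1.198 V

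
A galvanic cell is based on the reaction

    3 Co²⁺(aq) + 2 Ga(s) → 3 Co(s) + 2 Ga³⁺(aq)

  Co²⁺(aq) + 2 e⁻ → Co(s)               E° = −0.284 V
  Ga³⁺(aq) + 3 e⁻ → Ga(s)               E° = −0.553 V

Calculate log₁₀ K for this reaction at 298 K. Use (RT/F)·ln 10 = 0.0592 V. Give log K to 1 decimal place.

The Co²⁺/Co couple is reduced (cathode); E°cell = −0.284 − (−0.553) = +0.269 V with n = 6.
At equilibrium E = 0, so log K = nE°cell / 0.0592 = (6)(+0.269) / 0.0592 = 27.3.

log K = 27.3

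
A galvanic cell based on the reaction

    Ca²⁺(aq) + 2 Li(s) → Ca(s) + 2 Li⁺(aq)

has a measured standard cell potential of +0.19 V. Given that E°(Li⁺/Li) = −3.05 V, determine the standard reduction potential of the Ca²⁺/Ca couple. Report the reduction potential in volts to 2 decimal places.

−2.86 V

In the reaction as written the Ca²⁺/Ca couple is reduced (cathode) and Li⁺/Li is oxidized (anode), so E°cell = E°(Ca²⁺/Ca) − E°(Li⁺/Li).
E°(Ca²⁺/Ca) = E°cell + E°(anode) = +0.19 + (−3.05) = −2.86 V.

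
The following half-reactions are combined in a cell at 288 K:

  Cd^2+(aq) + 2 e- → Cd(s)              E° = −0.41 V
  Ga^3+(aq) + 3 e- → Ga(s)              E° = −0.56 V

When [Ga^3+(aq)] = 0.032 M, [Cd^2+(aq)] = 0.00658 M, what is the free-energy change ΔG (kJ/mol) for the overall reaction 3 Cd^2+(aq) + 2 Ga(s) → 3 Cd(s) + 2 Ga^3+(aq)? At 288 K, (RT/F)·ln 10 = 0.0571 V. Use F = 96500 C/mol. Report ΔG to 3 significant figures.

−67.3 kJ/mol

With Cd²⁺/Cd reduced at the cathode, E°cell = −0.41 − (−0.56) = +0.15 V and n = 6.
The reaction quotient is [Ga^3+(aq)]^2 / [Cd^2+(aq)]^3 = 3.59×10^3; by Nernst, E = +0.15 − (0.0571/6)(3.556) = +0.1162 V.
ΔG = −nFE = −(6)(96500)(+0.1162) J/mol = −67.3 kJ/mol.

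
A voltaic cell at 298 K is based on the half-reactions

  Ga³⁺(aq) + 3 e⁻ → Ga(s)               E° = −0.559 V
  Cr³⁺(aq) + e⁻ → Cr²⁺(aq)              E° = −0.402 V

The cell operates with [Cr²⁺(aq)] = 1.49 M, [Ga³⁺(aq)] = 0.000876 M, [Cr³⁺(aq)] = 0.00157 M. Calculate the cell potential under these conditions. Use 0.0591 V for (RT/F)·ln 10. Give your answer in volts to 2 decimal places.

+0.04 V

The Cr³⁺/Cr²⁺ couple has the more positive E°, so it is the cathode; Ga³⁺/Ga is the anode.
E°cell = −0.402 − (−0.559) = +0.157 V, with n = 3 electrons transferred.
For the overall reaction 3 Cr³⁺(aq) + Ga(s) → 3 Cr²⁺(aq) + Ga³⁺(aq), Q = ([Cr²⁺(aq)]^3·[Ga³⁺(aq)]) / [Cr³⁺(aq)]^3 = 7.49×10^5, giving log Q = 5.874.
E = E° − (0.0591/n)·log Q = +0.157 − (0.0591/3)(5.874) = +0.04 V.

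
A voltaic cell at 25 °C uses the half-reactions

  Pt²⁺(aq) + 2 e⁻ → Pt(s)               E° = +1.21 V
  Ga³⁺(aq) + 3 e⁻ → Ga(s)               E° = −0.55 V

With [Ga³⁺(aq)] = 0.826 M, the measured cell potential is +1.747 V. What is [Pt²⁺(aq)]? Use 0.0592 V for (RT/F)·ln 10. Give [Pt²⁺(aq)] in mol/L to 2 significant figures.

The Pt²⁺/Pt couple has the larger reduction potential, so it is the cathode: E°cell = +1.21 − (−0.55) = +1.76 V and n = 6.
Rearranging E = E° − (0.0592/n)·log Q gives log Q = 6(+1.76 − (+1.747))/0.0592 = 1.318.
The balanced reaction is 3 Pt²⁺(aq) + 2 Ga(s) → 3 Pt(s) + 2 Ga³⁺(aq), so Q = [Ga³⁺(aq)]^2 / [Pt²⁺(aq)]^3.
Solving for the unknown gives log [Pt²⁺(aq)] = −0.495, so [Pt²⁺(aq)] ≈ 0.32 M.

0.32 M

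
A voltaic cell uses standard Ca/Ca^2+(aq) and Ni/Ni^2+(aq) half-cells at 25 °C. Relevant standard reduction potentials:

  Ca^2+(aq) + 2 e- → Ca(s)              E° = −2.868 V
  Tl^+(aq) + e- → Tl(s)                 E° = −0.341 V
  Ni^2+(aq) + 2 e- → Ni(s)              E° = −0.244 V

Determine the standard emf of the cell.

Of the two couples in this cell, the one with the more positive reduction potential is reduced at the cathode: here that is Ni²⁺/Ni (−0.244 V); Ca²⁺/Ca (−2.868 V) is the anode.
E°cell = E°(cathode) − E°(anode) = −0.244 − (−2.868) = +2.624 V.

+2.624 V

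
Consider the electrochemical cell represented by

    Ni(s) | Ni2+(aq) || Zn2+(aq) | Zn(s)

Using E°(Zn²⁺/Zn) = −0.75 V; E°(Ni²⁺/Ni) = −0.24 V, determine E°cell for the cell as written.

By convention the left-hand electrode in cell notation is the anode (oxidation) and the right-hand electrode is the cathode (reduction).
E°cell = E°(right) − E°(left) = −0.75 − (−0.24) = −0.51 V.
The negative sign shows that, as written, the cell would require an external voltage to drive the reaction.

−0.51 V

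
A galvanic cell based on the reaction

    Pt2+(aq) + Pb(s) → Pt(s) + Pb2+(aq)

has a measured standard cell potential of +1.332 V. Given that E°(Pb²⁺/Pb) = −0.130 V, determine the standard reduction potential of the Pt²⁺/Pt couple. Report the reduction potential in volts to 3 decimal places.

+1.202 V

In the reaction as written the Pt²⁺/Pt couple is reduced (cathode) and Pb²⁺/Pb is oxidized (anode), so E°cell = E°(Pt²⁺/Pt) − E°(Pb²⁺/Pb).
E°(Pt²⁺/Pt) = E°cell + E°(anode) = +1.332 + (−0.130) = +1.202 V.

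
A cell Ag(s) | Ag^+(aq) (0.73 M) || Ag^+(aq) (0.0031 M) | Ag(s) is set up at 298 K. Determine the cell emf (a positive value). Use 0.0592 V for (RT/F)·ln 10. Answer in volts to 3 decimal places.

0.140 V

For a concentration cell E°cell = 0, since both electrodes use the same couple.
The compartment with the higher Ag^+(aq) concentration (0.73 M) acts as the cathode; ions are reduced there and produced at the dilute (0.0031 M) anode.
With n = 1, Ecell = −(0.0592/1)·log([dilute]/[conc]) = −(0.0592/1)·log(0.0031/0.73) = +0.140 V.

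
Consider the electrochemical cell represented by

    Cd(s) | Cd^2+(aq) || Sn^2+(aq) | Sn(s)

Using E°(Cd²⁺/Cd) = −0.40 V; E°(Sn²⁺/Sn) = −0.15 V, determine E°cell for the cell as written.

+0.25 V

By convention the left-hand electrode in cell notation is the anode (oxidation) and the right-hand electrode is the cathode (reduction).
E°cell = E°(right) − E°(left) = −0.15 − (−0.40) = +0.25 V.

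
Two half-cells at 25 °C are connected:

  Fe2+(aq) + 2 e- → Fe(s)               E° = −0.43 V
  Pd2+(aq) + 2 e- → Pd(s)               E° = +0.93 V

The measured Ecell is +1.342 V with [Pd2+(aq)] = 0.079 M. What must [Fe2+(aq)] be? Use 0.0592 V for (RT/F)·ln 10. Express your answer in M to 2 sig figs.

0.32 M

Pd²⁺/Pd is the cathode (higher E°); E°cell = +0.93 − (−0.43) = +1.36 V with n = 2.
From the Nernst equation, log Q = n(E° − E)/0.0592 = 2·(+1.36 − (+1.342))/0.0592 = 0.608.
The balanced reaction is Pd2+(aq) + Fe(s) → Pd(s) + Fe2+(aq), so Q = [Fe2+(aq)] / [Pd2+(aq)].
Solving for the unknown gives log [Fe2+(aq)] = −0.494, so [Fe2+(aq)] ≈ 0.32 M.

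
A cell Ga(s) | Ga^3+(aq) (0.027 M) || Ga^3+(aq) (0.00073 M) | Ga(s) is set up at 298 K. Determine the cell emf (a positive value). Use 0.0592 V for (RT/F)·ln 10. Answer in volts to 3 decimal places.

For a concentration cell E°cell = 0, since both electrodes use the same couple.
The compartment with the higher Ga^3+(aq) concentration (0.027 M) acts as the cathode; ions are reduced there and produced at the dilute (0.00073 M) anode.
With n = 3, Ecell = −(0.0592/3)·log([dilute]/[conc]) = −(0.0592/3)·log(0.00073/0.027) = +0.031 V.

0.031 V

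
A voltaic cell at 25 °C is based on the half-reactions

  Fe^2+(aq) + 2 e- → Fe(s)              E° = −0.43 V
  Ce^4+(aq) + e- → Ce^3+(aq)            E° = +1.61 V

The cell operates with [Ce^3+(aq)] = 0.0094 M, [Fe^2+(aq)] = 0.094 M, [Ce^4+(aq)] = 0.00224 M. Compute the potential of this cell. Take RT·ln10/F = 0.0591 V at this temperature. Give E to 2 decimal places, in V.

The Ce⁴⁺/Ce³⁺ couple has the more positive E°, so it is the cathode; Fe²⁺/Fe is the anode.
E°cell = +1.61 − (−0.43) = +2.04 V, with n = 2 electrons transferred.
For the overall reaction 2 Ce^4+(aq) + Fe(s) → 2 Ce^3+(aq) + Fe^2+(aq), Q = ([Ce^3+(aq)]^2·[Fe^2+(aq)]) / [Ce^4+(aq)]^2 = 1.66, giving log Q = 0.219.
Applying E = E° − (RT ln10/nF)·log Q gives +2.04 − (0.0591/2)(0.219) = +2.03 V.

+2.03 V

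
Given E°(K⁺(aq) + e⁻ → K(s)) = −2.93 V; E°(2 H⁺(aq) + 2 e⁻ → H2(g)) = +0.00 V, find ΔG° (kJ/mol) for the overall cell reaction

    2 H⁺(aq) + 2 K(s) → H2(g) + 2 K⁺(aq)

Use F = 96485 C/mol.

In the reaction as written H⁺(aq) is reduced, so the 2H⁺/H₂ couple is the cathode and K⁺/K is the anode.
E°cell = +0.00 − (−2.93) = +2.93 V; balancing electrons gives n = 2.
ΔG° = −nFE°cell = −(2)(96485)(+2.93) J/mol = −565 kJ/mol.

−565 kJ/mol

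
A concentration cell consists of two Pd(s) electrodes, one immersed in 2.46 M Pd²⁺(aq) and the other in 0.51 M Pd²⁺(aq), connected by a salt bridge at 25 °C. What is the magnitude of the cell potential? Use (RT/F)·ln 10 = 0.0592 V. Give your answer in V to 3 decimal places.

0.020 V

For a concentration cell E°cell = 0, since both electrodes use the same couple.
The compartment with the higher Pd²⁺(aq) concentration (2.46 M) acts as the cathode; ions are reduced there and produced at the dilute (0.51 M) anode.
With n = 2, Ecell = −(0.0592/2)·log([dilute]/[conc]) = −(0.0592/2)·log(0.51/2.46) = +0.020 V.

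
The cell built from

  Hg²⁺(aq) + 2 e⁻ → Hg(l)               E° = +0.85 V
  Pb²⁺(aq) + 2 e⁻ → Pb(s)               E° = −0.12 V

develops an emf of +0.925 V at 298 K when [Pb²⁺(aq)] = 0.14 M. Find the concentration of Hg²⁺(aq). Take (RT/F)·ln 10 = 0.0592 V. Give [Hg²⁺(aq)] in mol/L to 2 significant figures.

Hg²⁺/Hg is the cathode (higher E°); E°cell = +0.85 − (−0.12) = +0.97 V with n = 2.
From the Nernst equation, log Q = n(E° − E)/0.0592 = 2·(+0.97 − (+0.925))/0.0592 = 1.520.
Balancing electrons gives Hg²⁺(aq) + Pb(s) → Hg(l) + Pb²⁺(aq); thus Q = [Pb²⁺(aq)] / [Hg²⁺(aq)].
Solving for the unknown gives log [Hg²⁺(aq)] = −2.374, so [Hg²⁺(aq)] ≈ 0.0042 M.

0.0042 M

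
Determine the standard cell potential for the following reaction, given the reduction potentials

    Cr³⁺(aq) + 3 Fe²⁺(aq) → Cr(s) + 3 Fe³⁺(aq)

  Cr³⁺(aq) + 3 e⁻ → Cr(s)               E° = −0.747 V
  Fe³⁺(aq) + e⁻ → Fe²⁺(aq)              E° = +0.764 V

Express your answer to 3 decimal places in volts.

Cr³⁺(aq) gains electrons, so the Cr³⁺/Cr couple is the cathode; the Fe³⁺/Fe²⁺ couple is the anode.
E°cell = E°(cathode) − E°(anode) = −0.747 − (+0.764) = −1.511 V.

−1.511 V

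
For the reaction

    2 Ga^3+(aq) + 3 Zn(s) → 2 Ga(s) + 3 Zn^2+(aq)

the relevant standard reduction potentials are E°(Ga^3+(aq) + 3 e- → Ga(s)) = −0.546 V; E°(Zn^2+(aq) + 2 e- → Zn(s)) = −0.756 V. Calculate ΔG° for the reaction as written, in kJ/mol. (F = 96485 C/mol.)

−122 kJ/mol

In the reaction as written Ga^3+(aq) is reduced, so the Ga³⁺/Ga couple is the cathode and Zn²⁺/Zn is the anode.
E°cell = −0.546 − (−0.756) = +0.210 V; balancing electrons gives n = 6.
ΔG° = −nFE°cell = −(6)(96485)(+0.210) J/mol = −122 kJ/mol.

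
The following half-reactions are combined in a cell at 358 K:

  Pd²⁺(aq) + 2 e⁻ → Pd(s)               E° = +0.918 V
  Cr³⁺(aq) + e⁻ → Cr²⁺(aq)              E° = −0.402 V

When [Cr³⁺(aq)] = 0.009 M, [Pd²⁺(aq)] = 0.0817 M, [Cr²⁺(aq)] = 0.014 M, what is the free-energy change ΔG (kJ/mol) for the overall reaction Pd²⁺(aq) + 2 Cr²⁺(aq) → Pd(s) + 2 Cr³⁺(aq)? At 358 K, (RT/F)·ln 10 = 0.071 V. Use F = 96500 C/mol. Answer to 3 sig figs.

−250 kJ/mol

With Pd²⁺/Pd reduced at the cathode, E°cell = +0.918 − (−0.402) = +1.320 V and n = 2.
The reaction quotient is [Cr³⁺(aq)]^2 / ([Pd²⁺(aq)]·[Cr²⁺(aq)]^2) = 5.06; by Nernst, E = +1.320 − (0.071/2)(0.704) = +1.2950 V.
Finally ΔG = −nFE = −(2)(96500 C/mol)(+1.2950 V) = −250 kJ/mol.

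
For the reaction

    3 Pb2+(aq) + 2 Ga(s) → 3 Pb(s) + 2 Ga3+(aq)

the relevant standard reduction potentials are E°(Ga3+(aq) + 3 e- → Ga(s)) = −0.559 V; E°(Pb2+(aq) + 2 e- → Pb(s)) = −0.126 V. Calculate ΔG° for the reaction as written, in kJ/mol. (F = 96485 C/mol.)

−251 kJ/mol

In the reaction as written Pb2+(aq) is reduced, so the Pb²⁺/Pb couple is the cathode and Ga³⁺/Ga is the anode.
E°cell = −0.126 − (−0.559) = +0.433 V; balancing electrons gives n = 6.
ΔG° = −nFE°cell = −(6)(96485)(+0.433) J/mol = −251 kJ/mol.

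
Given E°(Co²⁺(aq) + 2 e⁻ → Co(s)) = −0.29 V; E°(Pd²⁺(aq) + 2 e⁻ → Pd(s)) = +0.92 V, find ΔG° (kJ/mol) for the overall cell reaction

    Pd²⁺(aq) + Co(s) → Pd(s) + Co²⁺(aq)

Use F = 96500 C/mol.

In the reaction as written Pd²⁺(aq) is reduced, so the Pd²⁺/Pd couple is the cathode and Co²⁺/Co is the anode.
E°cell = +0.92 − (−0.29) = +1.21 V; balancing electrons gives n = 2.
ΔG° = −nFE°cell = −(2)(96500)(+1.21) J/mol = −234 kJ/mol.

−234 kJ/mol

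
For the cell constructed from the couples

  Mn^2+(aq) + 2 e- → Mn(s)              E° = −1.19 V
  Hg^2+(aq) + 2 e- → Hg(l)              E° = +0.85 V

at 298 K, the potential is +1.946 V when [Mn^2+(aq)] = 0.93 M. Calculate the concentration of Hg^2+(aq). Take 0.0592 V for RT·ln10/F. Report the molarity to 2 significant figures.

0.00062 M

Hg²⁺/Hg is the cathode (higher E°); E°cell = +0.85 − (−1.19) = +2.04 V with n = 2.
From the Nernst equation, log Q = n(E° − E)/0.0592 = 2·(+2.04 − (+1.946))/0.0592 = 3.176.
The balanced reaction is Hg^2+(aq) + Mn(s) → Hg(l) + Mn^2+(aq), so Q = [Mn^2+(aq)] / [Hg^2+(aq)].
Substituting the known concentrations and solving, log [Hg^2+(aq)] = −3.208 and [Hg^2+(aq)] = 0.00062 M.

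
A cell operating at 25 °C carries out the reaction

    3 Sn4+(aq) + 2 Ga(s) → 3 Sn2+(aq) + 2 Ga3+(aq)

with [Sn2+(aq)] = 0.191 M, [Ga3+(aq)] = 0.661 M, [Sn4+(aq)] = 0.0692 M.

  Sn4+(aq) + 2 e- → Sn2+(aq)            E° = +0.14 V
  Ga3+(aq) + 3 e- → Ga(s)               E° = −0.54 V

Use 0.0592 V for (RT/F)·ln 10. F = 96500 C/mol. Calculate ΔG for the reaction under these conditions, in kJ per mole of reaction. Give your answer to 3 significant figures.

With Sn⁴⁺/Sn²⁺ reduced at the cathode, E°cell = +0.14 − (−0.54) = +0.68 V and n = 6.
Here Q = ([Sn2+(aq)]^3·[Ga3+(aq)]^2) / [Sn4+(aq)]^3 = 9.19 (log Q = 0.963), giving E = +0.68 − (0.0592/6)·(0.963) = +0.6705 V.
Finally ΔG = −nFE = −(6)(96500 C/mol)(+0.6705 V) = −388 kJ/mol.

−388 kJ/mol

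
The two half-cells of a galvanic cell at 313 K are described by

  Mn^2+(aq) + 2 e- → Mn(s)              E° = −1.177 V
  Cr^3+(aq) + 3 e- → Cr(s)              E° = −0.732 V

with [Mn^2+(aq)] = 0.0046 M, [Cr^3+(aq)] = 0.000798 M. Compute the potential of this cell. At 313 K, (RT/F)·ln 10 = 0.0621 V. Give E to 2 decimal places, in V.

+0.45 V

The Cr³⁺/Cr couple has the more positive E°, so it is the cathode; Mn²⁺/Mn is the anode.
The standard potential is −0.732 − (−1.177) = +0.445 V and the balanced reaction transfers n = 6 electrons.
Balancing gives 2 Cr^3+(aq) + 3 Mn(s) → 2 Cr(s) + 3 Mn^2+(aq); hence Q = [Mn^2+(aq)]^3 / [Cr^3+(aq)]^2 = 0.153 (log Q = −0.816).
E = E° − (0.0621/n)·log Q = +0.445 − (0.0621/6)(−0.816) = +0.45 V.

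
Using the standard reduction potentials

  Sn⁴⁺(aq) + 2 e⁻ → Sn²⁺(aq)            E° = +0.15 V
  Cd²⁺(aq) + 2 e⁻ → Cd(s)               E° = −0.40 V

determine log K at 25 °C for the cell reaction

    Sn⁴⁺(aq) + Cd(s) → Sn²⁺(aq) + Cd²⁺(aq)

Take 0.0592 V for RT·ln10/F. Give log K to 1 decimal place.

log K = 18.6

The Sn⁴⁺/Sn²⁺ couple is reduced (cathode); E°cell = +0.15 − (−0.40) = +0.55 V with n = 2.
At equilibrium E = 0, so log K = nE°cell / 0.0592 = (2)(+0.55) / 0.0592 = 18.6.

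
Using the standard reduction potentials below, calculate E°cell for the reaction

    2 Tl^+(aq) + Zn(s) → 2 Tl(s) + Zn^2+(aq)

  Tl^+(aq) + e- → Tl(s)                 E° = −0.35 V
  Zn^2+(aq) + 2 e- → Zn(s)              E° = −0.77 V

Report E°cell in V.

+0.42 V

Tl^+(aq) gains electrons, so the Tl⁺/Tl couple is the cathode; the Zn²⁺/Zn couple is the anode.
E°cell = E°(cathode) − E°(anode) = −0.35 − (−0.77) = +0.42 V.
The positive value indicates the reaction is spontaneous as written.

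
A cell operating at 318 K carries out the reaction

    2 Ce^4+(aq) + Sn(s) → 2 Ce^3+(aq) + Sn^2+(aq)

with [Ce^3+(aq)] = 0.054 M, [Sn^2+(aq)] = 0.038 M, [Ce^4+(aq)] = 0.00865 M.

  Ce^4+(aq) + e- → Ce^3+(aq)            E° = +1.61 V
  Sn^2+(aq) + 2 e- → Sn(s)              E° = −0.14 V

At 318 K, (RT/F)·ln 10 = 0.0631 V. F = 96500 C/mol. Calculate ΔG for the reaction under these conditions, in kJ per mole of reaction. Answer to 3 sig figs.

E°cell = +1.61 − (−0.14) = +1.75 V; the balanced reaction transfers n = 2 electrons.
Here Q = ([Ce^3+(aq)]^2·[Sn^2+(aq)]) / [Ce^4+(aq)]^2 = 1.48 (log Q = 0.171), giving E = +1.75 − (0.0631/2)·(0.171) = +1.7446 V.
Then ΔG = −nFE = −2 × 96500 × +1.7446 J/mol = −337 kJ/mol.

−337 kJ/mol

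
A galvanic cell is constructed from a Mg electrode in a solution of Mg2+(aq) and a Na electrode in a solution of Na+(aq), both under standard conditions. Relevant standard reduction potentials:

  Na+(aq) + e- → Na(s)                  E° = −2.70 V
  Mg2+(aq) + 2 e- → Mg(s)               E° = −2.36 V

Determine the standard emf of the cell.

+0.34 V

The Mg²⁺/Mg couple has the higher E°, so Mg ion is reduced (cathode) and Na is oxidized (anode).
E°cell = E°(cathode) − E°(anode) = −2.36 − (−2.70) = +0.34 V.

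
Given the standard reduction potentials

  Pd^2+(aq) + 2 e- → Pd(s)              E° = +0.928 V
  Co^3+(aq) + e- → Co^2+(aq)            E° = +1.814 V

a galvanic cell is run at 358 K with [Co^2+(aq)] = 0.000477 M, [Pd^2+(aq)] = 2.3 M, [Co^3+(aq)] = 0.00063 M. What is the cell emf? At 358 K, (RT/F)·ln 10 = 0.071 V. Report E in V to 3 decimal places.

+0.882 V

The Co³⁺/Co²⁺ couple has the more positive E°, so it is the cathode; Pd²⁺/Pd is the anode.
E°cell = E°cat − E°an = +1.814 − (+0.928) = +0.886 V; n = 2.
Balancing gives 2 Co^3+(aq) + Pd(s) → 2 Co^2+(aq) + Pd^2+(aq); hence Q = ([Co^2+(aq)]^2·[Pd^2+(aq)]) / [Co^3+(aq)]^2 = 1.32 (log Q = 0.120).
Applying E = E° − (RT ln10/nF)·log Q gives +0.886 − (0.071/2)(0.120) = +0.882 V.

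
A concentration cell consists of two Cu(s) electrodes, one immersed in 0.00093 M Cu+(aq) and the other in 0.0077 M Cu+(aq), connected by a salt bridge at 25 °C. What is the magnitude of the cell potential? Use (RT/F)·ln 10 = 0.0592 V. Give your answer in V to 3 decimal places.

For a concentration cell E°cell = 0, since both electrodes use the same couple.
The compartment with the higher Cu+(aq) concentration (0.0077 M) acts as the cathode; ions are reduced there and produced at the dilute (0.00093 M) anode.
With n = 1, Ecell = −(0.0592/1)·log([dilute]/[conc]) = −(0.0592/1)·log(0.00093/0.0077) = +0.054 V.

0.054 V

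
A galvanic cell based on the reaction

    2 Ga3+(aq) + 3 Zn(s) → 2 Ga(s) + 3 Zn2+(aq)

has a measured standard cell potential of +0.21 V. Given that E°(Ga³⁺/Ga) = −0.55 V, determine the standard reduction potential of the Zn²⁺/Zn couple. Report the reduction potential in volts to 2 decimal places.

−0.76 V

In the reaction as written the Ga³⁺/Ga couple is reduced (cathode) and Zn²⁺/Zn is oxidized (anode), so E°cell = E°(Ga³⁺/Ga) − E°(Zn²⁺/Zn).
E°(Zn²⁺/Zn) = E°(cathode) − E°cell = −0.55 − (+0.21) = −0.76 V.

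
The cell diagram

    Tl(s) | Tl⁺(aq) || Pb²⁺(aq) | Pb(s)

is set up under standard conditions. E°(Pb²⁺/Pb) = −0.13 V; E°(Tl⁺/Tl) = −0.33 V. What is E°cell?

By convention the left-hand electrode in cell notation is the anode (oxidation) and the right-hand electrode is the cathode (reduction).
E°cell = E°(right) − E°(left) = −0.13 − (−0.33) = +0.20 V.

+0.20 V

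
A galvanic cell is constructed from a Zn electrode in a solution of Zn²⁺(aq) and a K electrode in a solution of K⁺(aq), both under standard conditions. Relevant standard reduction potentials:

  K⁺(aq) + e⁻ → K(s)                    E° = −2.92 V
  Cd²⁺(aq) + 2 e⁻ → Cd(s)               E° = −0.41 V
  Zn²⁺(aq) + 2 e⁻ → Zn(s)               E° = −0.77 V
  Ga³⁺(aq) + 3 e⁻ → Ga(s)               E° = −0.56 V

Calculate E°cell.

+2.15 V

Of the two couples in this cell, the one with the more positive reduction potential is reduced at the cathode: here that is Zn²⁺/Zn (−0.77 V); K⁺/K (−2.92 V) is the anode.
E°cell = E°(cathode) − E°(anode) = −0.77 − (−2.92) = +2.15 V.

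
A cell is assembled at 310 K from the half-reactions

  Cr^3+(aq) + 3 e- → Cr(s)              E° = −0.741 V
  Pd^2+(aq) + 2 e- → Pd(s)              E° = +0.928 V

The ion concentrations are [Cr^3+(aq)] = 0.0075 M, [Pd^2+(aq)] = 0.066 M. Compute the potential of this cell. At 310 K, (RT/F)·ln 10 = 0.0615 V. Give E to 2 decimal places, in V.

The Pd²⁺/Pd couple has the more positive E°, so it is the cathode; Cr³⁺/Cr is the anode.
The standard potential is +0.928 − (−0.741) = +1.669 V and the balanced reaction transfers n = 6 electrons.
The balanced reaction is 3 Pd^2+(aq) + 2 Cr(s) → 3 Pd(s) + 2 Cr^3+(aq), so Q = [Cr^3+(aq)]^2 / [Pd^2+(aq)]^3 = 0.196 and log Q = −0.709.
E = E° − (0.0615/n)·log Q = +1.669 − (0.0615/6)(−0.709) = +1.68 V.

+1.68 V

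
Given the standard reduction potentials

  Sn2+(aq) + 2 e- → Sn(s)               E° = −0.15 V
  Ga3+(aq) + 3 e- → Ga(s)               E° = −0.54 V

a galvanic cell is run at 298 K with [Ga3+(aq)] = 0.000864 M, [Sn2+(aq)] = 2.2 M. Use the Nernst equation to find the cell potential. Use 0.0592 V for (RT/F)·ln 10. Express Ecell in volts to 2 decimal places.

+0.46 V

Since E°(Sn²⁺/Sn) > E°(Ga³⁺/Ga), Sn²⁺/Sn serves as the cathode.
E°cell = −0.15 − (−0.54) = +0.39 V, with n = 6 electrons transferred.
For the overall reaction 3 Sn2+(aq) + 2 Ga(s) → 3 Sn(s) + 2 Ga3+(aq), Q = [Ga3+(aq)]^2 / [Sn2+(aq)]^3 = 7.01×10^−8, giving log Q = −7.154.
E = E° − (0.0592/n)·log Q = +0.39 − (0.0592/6)(−7.154) = +0.46 V.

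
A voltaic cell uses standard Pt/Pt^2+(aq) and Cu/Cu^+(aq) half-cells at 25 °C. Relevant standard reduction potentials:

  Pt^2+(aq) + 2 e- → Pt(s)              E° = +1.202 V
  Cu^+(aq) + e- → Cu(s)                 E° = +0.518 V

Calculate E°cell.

+0.684 V

Of the two couples in this cell, the one with the more positive reduction potential is reduced at the cathode: here that is Pt²⁺/Pt (+1.202 V); Cu⁺/Cu (+0.518 V) is the anode.
E°cell = E°(cathode) − E°(anode) = +1.202 − (+0.518) = +0.684 V.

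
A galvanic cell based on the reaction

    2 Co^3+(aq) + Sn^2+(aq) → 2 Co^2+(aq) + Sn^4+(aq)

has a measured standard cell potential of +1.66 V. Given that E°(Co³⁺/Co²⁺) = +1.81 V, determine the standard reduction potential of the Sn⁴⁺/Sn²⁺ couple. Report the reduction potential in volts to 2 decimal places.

+0.15 V

In the reaction as written the Co³⁺/Co²⁺ couple is reduced (cathode) and Sn⁴⁺/Sn²⁺ is oxidized (anode), so E°cell = E°(Co³⁺/Co²⁺) − E°(Sn⁴⁺/Sn²⁺).
E°(Sn⁴⁺/Sn²⁺) = E°(cathode) − E°cell = +1.81 − (+1.66) = +0.15 V.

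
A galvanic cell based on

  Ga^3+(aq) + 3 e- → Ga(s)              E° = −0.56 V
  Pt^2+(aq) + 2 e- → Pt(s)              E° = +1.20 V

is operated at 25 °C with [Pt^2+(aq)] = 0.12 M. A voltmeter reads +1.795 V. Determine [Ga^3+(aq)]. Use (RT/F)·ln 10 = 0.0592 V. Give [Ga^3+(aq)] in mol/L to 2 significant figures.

0.00070 M

Pt²⁺/Pt is the cathode (higher E°); E°cell = +1.20 − (−0.56) = +1.76 V with n = 6.
Since E = E° − (0.0592/n)·log Q, log Q = n(E° − E)/0.0592 = −3.547.
Balancing electrons gives 3 Pt^2+(aq) + 2 Ga(s) → 3 Pt(s) + 2 Ga^3+(aq); thus Q = [Ga^3+(aq)]^2 / [Pt^2+(aq)]^3.
Isolating [Ga^3+(aq)] in Q = 10^{−3.547} yields log [Ga^3+(aq)] = −3.155, i.e. 0.00070 M.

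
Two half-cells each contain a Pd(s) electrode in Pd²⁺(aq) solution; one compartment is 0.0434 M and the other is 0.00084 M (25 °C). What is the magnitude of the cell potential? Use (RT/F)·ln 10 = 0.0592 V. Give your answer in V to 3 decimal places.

For a concentration cell E°cell = 0, since both electrodes use the same couple.
The compartment with the higher Pd²⁺(aq) concentration (0.0434 M) acts as the cathode; ions are reduced there and produced at the dilute (0.00084 M) anode.
With n = 2, Ecell = −(0.0592/2)·log([dilute]/[conc]) = −(0.0592/2)·log(0.00084/0.0434) = +0.051 V.

0.051 V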